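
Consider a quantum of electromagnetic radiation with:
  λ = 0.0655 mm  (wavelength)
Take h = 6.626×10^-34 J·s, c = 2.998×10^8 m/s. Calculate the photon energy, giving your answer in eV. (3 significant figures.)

Directly: E = hc/λ.
λ = 0.0655 mm = 6.550×10^-5 m; h = 6.626×10^-34 J·s; c = 2.998×10^8 m/s.
E = 3.033×10^-21 J
3.033×10^-21 J × (1 eV / 1.602×10^-19 J) = 0.01893 eV

0.0189 eV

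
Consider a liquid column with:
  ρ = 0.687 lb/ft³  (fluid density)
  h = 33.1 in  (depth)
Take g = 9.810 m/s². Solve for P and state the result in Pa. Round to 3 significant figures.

P is given directly by: P = ρgh.
ρ = 0.687 lb/ft³ = 11.00 kg/m³; h = 33.1 in = 0.8407 m; g = 9.810 m/s².
P = 90.76 Pa

90.8 Pa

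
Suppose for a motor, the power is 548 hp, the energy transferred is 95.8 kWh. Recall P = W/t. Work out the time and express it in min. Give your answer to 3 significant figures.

14.1 min

Solving P = W/t for t: t = W/P.
P = 548 hp = 4.086×10^5 W; W = 95.8 kWh = 3.449×10^8 J.
t = 844.0 s
844.0 s × (1 min / 60.00 s) = 14.07 min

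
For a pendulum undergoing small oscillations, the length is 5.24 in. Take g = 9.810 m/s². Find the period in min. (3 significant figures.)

0.0122 min

Directly: T = 2π√(L/g).
L = 5.24 in = 0.1331 m; g = 9.810 m/s².
T = 0.7319 s
0.7319 s × (1 min / 60.00 s) = 0.01220 min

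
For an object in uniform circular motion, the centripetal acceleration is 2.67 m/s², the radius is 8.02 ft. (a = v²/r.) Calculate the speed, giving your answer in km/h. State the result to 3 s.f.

9.20 km/h

Rearranging: v = √(a·r).
a = 2.67 m/s²; r = 8.02 ft = 2.444 m.
v = 2.555 m/s
2.555 m/s × (1 km/h / 0.2778 m/s) = 9.197 km/h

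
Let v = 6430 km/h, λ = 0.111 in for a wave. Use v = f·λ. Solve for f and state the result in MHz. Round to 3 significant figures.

0.634 MHz

Rearranging: f = v/λ.
v = 6430 km/h = 1786 m/s; λ = 0.111 in = 0.002819 m.
f = 6.335×10^5 Hz
6.335×10^5 Hz × (1 MHz / 1.000×10^6 Hz) = 0.6335 MHz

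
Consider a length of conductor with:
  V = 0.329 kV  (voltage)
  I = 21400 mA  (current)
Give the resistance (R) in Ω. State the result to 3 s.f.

From Ohm's law: R = V/I.
V = 0.329 kV = 329.0 V; I = 21400 mA = 21.40 A.
R = 15.37 Ω

15.4 Ω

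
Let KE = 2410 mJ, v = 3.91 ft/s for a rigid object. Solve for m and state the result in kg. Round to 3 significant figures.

Rearranging: m = 2·KE/v².
KE = 2410 mJ = 2.410 J; v = 3.91 ft/s = 1.192 m/s.
m = 3.394 kg

3.39 kg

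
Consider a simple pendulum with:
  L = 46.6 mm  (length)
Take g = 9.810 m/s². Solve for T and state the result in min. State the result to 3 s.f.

0.00722 min

Directly: T = 2π√(L/g).
L = 46.6 mm = 0.04660 m; g = 9.810 m/s².
T = 0.4331 s
0.4331 s × (1 min / 60.00 s) = 0.007218 min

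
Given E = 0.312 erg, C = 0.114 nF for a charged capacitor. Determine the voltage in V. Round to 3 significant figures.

23.4 V

Rearranging E = ½C·V² for V: V = √(2E/C).
E = 0.312 erg = 3.120×10^-8 J; C = 0.114 nF = 1.140×10^-10 F.
V = 23.40 V  (the unit combination reduces to kg·m²/(A·s³) = V)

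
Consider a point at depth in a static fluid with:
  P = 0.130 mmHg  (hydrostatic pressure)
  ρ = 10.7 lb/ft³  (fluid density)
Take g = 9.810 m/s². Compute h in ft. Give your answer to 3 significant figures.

Rearranging: h = P/(ρ·g).
P = 0.130 mmHg = 17.33 Pa; ρ = 10.7 lb/ft³ = 171.4 kg/m³; g = 9.810 m/s².
h = 0.01031 m
0.01031 m × (1 ft / 0.3048 m) = 0.03382 ft

0.0338 ft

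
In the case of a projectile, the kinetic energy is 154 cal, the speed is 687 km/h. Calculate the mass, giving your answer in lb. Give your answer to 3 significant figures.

0.0780 lb

Rearranging: m = 2·KE/v².
KE = 154 cal = 644.3 J; v = 687 km/h = 190.8 m/s.
m = 0.03539 kg
0.03539 kg × (1 lb / 0.4536 kg) = 0.07801 lb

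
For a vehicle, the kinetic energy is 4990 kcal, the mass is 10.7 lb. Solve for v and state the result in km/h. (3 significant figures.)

Rearranging KE = ½mv² for v: v = √(2·KE/m).
KE = 4990 kcal = 2.088×10^7 J; m = 10.7 lb = 4.853 kg.
v = 2933 m/s
2933 m/s × (1 km/h / 0.2778 m/s) = 10559 km/h

10600 km/h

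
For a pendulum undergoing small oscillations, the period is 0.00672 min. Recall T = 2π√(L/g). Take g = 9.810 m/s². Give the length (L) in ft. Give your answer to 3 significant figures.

0.133 ft

Rearranging: L = g·(T/2π)².
T = 0.00672 min = 0.4032 s; g = 9.810 m/s².
L = 0.04040 m
0.04040 m × (1 ft / 0.3048 m) = 0.1325 ft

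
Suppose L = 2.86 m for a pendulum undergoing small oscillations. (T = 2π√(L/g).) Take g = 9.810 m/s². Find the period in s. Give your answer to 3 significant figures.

T is given directly by: T = 2π√(L/g).
L = 2.86 m; g = 9.810 m/s².
T = 3.393 s

3.39 s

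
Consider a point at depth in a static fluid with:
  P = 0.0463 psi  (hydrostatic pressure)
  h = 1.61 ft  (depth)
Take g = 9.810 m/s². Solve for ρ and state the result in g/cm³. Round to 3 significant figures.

Solving P = ρ·g·h for ρ: ρ = P/(g·h).
P = 0.0463 psi = 319.2 Pa; h = 1.61 ft = 0.4907 m; g = 9.810 m/s².
ρ = 66.31 kg/m³
66.31 kg/m³ × (1 g/cm³ / 1000 kg/m³) = 0.06631 g/cm³

0.0663 g/cm³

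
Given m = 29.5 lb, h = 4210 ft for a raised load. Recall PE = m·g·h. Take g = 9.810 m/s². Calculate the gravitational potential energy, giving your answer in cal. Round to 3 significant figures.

40300 cal

PE is given directly by: PE = mgh.
m = 29.5 lb = 13.38 kg; h = 4210 ft = 1283 m; g = 9.810 m/s².
PE = 1.684×10^5 J
1.684×10^5 J × (1 cal / 4.184 J) = 40259 cal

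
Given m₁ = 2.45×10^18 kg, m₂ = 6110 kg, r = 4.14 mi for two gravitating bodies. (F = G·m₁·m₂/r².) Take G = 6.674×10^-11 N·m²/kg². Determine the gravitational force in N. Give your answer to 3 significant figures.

22500 N

From Newton's law of gravitation: F = Gm₁m₂/r².
m₁ = 2.45×10^18 kg; m₂ = 6110 kg; r = 4.14 mi = 6663 m; G = 6.674×10^-11 N·m²/kg².
F = 22506 N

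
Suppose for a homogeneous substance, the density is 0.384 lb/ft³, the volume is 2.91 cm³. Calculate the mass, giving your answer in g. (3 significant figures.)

Rearranging ρ = m/V for m: m = ρV.
ρ = 0.384 lb/ft³ = 6.151 kg/m³; V = 2.91 cm³ = 2.910×10^-6 m³.
m = 1.790×10^-5 kg
1.790×10^-5 kg × (1 g / 0.001000 kg) = 0.01790 g

0.0179 g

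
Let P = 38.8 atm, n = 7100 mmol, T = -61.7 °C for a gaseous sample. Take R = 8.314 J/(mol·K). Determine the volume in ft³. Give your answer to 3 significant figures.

0.112 ft³

From the ideal-gas law: V = nRT/P.
P = 38.8 atm = 3.931×10^6 Pa; n = 7100 mmol = 7.100 mol; T = -61.7 °C = 211.4 K; R = 8.314 J/(mol·K).
V = 0.003175 m³
0.003175 m³ × (1 ft³ / 0.02832 m³) = 0.1121 ft³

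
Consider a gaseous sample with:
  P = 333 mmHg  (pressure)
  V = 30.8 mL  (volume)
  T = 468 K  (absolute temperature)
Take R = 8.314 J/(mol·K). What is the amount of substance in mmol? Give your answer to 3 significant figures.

Solving PV = nRT for n: n = PV/(RT).
P = 333 mmHg = 44396 Pa; V = 30.8 mL = 3.080×10^-5 m³; T = 468 K; R = 8.314 J/(mol·K).
n = 3.514×10^-4 mol
3.514×10^-4 mol × (1 mmol / 0.001000 mol) = 0.3514 mmol

0.351 mmol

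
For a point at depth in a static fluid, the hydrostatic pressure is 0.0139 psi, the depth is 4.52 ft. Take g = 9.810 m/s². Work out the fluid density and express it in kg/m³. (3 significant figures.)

Rearranging P = ρ·g·h for ρ: ρ = P/(g·h).
P = 0.0139 psi = 95.84 Pa; h = 4.52 ft = 1.378 m; g = 9.810 m/s².
ρ = 7.091 kg/m³

7.09 kg/m³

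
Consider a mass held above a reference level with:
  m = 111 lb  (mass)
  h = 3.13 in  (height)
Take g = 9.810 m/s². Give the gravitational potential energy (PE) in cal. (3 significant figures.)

9.39 cal

PE is given directly by: PE = mgh.
m = 111 lb = 50.35 kg; h = 3.13 in = 0.07950 m; g = 9.810 m/s².
PE = 39.27 J  (the unit combination reduces to kg·m²/s² = J)
39.27 J × (1 cal / 4.184 J) = 9.385 cal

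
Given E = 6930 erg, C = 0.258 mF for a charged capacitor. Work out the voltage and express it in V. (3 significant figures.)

2.32 V

Rearranging: V = √(2E/C).
E = 6930 erg = 6.930×10^-4 J; C = 0.258 mF = 2.580×10^-4 F.
V = 2.318 V  (the unit combination reduces to kg·m²/(A·s³) = V)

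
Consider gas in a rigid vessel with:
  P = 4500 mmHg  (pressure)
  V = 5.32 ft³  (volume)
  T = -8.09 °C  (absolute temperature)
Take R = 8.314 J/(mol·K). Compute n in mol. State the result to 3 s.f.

From the ideal-gas law: n = PV/(RT).
P = 4500 mmHg = 5.999×10^5 Pa; V = 5.32 ft³ = 0.1506 m³; T = -8.09 °C = 265.1 K; R = 8.314 J/(mol·K).
n = 41.01 mol

41.0 mol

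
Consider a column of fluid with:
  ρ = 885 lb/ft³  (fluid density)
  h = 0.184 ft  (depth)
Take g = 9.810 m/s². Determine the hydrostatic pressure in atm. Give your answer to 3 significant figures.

0.0770 atm

Directly: P = ρgh.
ρ = 885 lb/ft³ = 14176 kg/m³; h = 0.184 ft = 0.05608 m; g = 9.810 m/s².
P = 7799 Pa  (the unit combination reduces to kg/(m·s²) = Pa)
7799 Pa × (1 atm / 1.013×10^5 Pa) = 0.07697 atm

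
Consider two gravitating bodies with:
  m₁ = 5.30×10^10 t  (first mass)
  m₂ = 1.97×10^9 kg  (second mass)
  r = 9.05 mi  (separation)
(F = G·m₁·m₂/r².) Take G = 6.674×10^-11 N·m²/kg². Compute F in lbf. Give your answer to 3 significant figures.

F is given directly by: F = Gm₁m₂/r².
m₁ = 5.30×10^10 t = 5.300×10^13 kg; m₂ = 1.97×10^9 kg; r = 9.05 mi = 14565 m; G = 6.674×10^-11 N·m²/kg².
F = 32850 N
32850 N × (1 lbf / 4.448 N) = 7385 lbf

7380 lbf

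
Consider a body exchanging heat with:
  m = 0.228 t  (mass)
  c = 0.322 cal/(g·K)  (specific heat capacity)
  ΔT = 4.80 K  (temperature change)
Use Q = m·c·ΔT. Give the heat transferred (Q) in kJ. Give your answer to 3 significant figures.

Q is given directly by: Q = mcΔT.
m = 0.228 t = 228.0 kg; c = 0.322 cal/(g·K) = 1347 J/(kg·K); ΔT = 4.80 K.
Q = 1.474×10^6 J
1.474×10^6 J × (1 kJ / 1000 J) = 1474 kJ

1470 kJ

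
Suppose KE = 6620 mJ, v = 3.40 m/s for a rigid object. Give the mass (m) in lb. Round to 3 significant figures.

Solving KE = ½mv² for m: m = 2·KE/v².
KE = 6620 mJ = 6.620 J; v = 3.40 m/s.
m = 1.145 kg
1.145 kg × (1 lb / 0.4536 kg) = 2.525 lb

2.53 lb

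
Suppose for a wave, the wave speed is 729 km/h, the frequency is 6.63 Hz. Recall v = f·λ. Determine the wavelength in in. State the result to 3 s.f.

1200 in

Rearranging: λ = v/f.
v = 729 km/h = 202.5 m/s; f = 6.63 Hz.
λ = 30.54 m
30.54 m × (1 in / 0.02540 m) = 1202 in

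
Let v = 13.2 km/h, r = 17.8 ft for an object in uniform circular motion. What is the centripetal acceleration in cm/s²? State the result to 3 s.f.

248 cm/s²

Directly: a = v²/r.
v = 13.2 km/h = 3.667 m/s; r = 17.8 ft = 5.425 m.
a = 2.478 m/s²
2.478 m/s² × (1 cm/s² / 0.01000 m/s²) = 247.8 cm/s²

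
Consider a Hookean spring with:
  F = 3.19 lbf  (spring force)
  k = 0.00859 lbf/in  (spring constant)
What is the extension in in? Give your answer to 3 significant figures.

Rearranging: x = F/k.
F = 3.19 lbf = 14.19 N; k = 0.00859 lbf/in = 1.504 N/m.
x = 9.433 m
9.433 m × (1 in / 0.02540 m) = 371.4 in

371 in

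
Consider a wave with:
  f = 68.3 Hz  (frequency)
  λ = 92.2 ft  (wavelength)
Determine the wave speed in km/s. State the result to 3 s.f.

1.92 km/s

Directly: v = fλ.
f = 68.3 Hz; λ = 92.2 ft = 28.10 m.
v = 1919 m/s
1919 m/s × (1 km/s / 1000 m/s) = 1.919 km/s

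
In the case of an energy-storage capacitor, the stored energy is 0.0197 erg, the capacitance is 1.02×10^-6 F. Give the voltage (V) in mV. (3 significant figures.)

62.2 mV

Solving E = ½C·V² for V: V = √(2E/C).
E = 0.0197 erg = 1.970×10^-9 J; C = 1.02×10^-6 F.
V = 0.06215 V
0.06215 V × (1 mV / 0.001000 V) = 62.15 mV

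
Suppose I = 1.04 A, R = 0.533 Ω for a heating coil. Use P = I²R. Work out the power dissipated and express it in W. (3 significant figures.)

0.576 W

P is given directly by: P = I²R.
I = 1.04 A; R = 0.533 Ω.
P = 0.5765 W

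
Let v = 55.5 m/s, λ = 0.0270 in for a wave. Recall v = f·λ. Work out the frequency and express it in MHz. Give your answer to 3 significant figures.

Rearranging: f = v/λ.
v = 55.5 m/s; λ = 0.0270 in = 6.858×10^-4 m.
f = 80927 Hz
80927 Hz × (1 MHz / 1.000×10^6 Hz) = 0.08093 MHz

0.0809 MHz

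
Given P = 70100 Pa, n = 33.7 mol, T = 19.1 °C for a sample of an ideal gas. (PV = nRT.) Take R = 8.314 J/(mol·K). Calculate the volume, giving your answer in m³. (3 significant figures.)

1.17 m³

From the ideal-gas law: V = nRT/P.
P = 70100 Pa; n = 33.7 mol; T = 19.1 °C = 292.2 K; R = 8.314 J/(mol·K).
V = 1.168 m³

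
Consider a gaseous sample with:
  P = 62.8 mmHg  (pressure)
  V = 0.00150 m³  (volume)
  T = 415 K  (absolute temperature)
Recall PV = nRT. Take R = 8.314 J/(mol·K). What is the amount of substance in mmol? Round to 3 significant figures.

3.64 mmol

From the ideal-gas law: n = PV/(RT).
P = 62.8 mmHg = 8373 Pa; V = 0.00150 m³; T = 415 K; R = 8.314 J/(mol·K).
n = 0.003640 mol
0.003640 mol × (1 mmol / 0.001000 mol) = 3.640 mmol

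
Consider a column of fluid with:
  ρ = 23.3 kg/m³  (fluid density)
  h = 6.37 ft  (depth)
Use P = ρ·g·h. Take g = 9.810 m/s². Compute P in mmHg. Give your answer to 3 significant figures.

3.33 mmHg

P is given directly by: P = ρgh.
ρ = 23.3 kg/m³; h = 6.37 ft = 1.942 m; g = 9.810 m/s².
P = 443.8 Pa
443.8 Pa × (1 mmHg / 133.3 Pa) = 3.329 mmHg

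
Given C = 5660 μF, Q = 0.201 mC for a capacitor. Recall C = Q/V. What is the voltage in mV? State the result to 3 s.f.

35.5 mV

Rearranging C = Q/V for V: V = Q/C.
C = 5660 μF = 0.005660 F; Q = 0.201 mC = 2.010×10^-4 C.
V = 0.03551 V
0.03551 V × (1 mV / 0.001000 V) = 35.51 mV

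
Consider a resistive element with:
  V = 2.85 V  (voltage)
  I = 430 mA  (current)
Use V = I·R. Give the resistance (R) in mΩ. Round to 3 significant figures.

6630 mΩ

From Ohm's law: R = V/I.
V = 2.85 V; I = 430 mA = 0.4300 A.
R = 6.628 Ω
6.628 Ω × (1 mΩ / 0.001000 Ω) = 6628 mΩ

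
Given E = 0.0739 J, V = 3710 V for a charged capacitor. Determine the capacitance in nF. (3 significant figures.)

Rearranging E = ½C·V² for C: C = 2E/V².
E = 0.0739 J; V = 3710 V.
C = 1.074×10^-8 F
1.074×10^-8 F × (1 nF / 1.000×10^-9 F) = 10.74 nF

10.7 nF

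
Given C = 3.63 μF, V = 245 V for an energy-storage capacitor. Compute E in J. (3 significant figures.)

Directly: E = ½CV².
C = 3.63 μF = 3.630×10^-6 F; V = 245 V.
E = 0.1089 J  (the unit combination reduces to kg·m²/s² = J)

0.109 J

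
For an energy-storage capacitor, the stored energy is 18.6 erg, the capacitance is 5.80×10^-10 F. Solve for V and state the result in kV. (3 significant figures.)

0.0801 kV

Rearranging E = ½C·V² for V: V = √(2E/C).
E = 18.6 erg = 1.860×10^-6 J; C = 5.80×10^-10 F.
V = 80.09 V
80.09 V × (1 kV / 1000 V) = 0.08009 kV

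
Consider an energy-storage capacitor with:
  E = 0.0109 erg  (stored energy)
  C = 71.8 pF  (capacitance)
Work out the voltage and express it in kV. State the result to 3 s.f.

0.00551 kV

Rearranging E = ½C·V² for V: V = √(2E/C).
E = 0.0109 erg = 1.090×10^-9 J; C = 71.8 pF = 7.180×10^-11 F.
V = 5.510 V
5.510 V × (1 kV / 1000 V) = 0.005510 kV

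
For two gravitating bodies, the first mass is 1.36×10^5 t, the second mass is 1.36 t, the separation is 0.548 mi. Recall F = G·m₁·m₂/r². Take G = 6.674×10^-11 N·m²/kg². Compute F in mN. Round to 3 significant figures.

0.0159 mN

From Newton's law of gravitation: F = Gm₁m₂/r².
m₁ = 1.36×10^5 t = 1.360×10^8 kg; m₂ = 1.36 t = 1360 kg; r = 0.548 mi = 881.9 m; G = 6.674×10^-11 N·m²/kg².
F = 1.587×10^-5 N  (the unit combination reduces to kg·m/s² = N)
1.587×10^-5 N × (1 mN / 0.001000 N) = 0.01587 mN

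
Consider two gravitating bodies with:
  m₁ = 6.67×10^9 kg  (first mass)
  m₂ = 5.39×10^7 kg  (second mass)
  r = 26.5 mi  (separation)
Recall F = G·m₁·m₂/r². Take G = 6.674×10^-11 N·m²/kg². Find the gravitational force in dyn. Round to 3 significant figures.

From Newton's law of gravitation: F = Gm₁m₂/r².
m₁ = 6.67×10^9 kg; m₂ = 5.39×10^7 kg; r = 26.5 mi = 42648 m; G = 6.674×10^-11 N·m²/kg².
F = 0.01319 N
0.01319 N × (1 dyn / 1.000×10^-5 N) = 1319 dyn

1320 dyn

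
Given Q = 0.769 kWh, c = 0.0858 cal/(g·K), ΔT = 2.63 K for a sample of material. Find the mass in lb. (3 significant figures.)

6460 lb

Solving Q = m·c·ΔT for m: m = Q/(c·ΔT).
Q = 0.769 kWh = 2.768×10^6 J; c = 0.0858 cal/(g·K) = 359.0 J/(kg·K); ΔT = 2.63 K.
m = 2932 kg
2932 kg × (1 lb / 0.4536 kg) = 6464 lb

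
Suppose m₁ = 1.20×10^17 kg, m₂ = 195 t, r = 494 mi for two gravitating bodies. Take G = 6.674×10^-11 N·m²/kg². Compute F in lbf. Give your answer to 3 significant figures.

0.555 lbf

From Newton's law of gravitation: F = Gm₁m₂/r².
m₁ = 1.20×10^17 kg; m₂ = 195 t = 1.950×10^5 kg; r = 494 mi = 7.950×10^5 m; G = 6.674×10^-11 N·m²/kg².
F = 2.471 N  (the unit combination reduces to kg·m/s² = N)
2.471 N × (1 lbf / 4.448 N) = 0.5555 lbf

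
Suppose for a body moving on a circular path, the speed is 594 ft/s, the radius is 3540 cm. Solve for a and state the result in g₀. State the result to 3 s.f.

94.4 g₀

a is given directly by: a = v²/r.
v = 594 ft/s = 181.1 m/s; r = 3540 cm = 35.40 m.
a = 926.0 m/s²
926.0 m/s² × (1 g₀ / 9.807 m/s²) = 94.42 g₀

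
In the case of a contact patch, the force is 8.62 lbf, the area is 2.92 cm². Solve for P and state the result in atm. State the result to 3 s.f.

Directly: P = F/A.
F = 8.62 lbf = 38.34 N; A = 2.92 cm² = 2.920×10^-4 m².
P = 1.313×10^5 Pa
1.313×10^5 Pa × (1 atm / 1.013×10^5 Pa) = 1.296 atm

1.30 atm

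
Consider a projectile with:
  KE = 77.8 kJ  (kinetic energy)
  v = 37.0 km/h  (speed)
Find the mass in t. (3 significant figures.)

1.47 t

Rearranging: m = 2·KE/v².
KE = 77.8 kJ = 77800 J; v = 37.0 km/h = 10.28 m/s.
m = 1473 kg
1473 kg × (1 t / 1000 kg) = 1.473 t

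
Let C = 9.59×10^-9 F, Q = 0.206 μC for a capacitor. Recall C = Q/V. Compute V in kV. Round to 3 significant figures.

Rearranging: V = Q/C.
C = 9.59×10^-9 F; Q = 0.206 μC = 2.060×10^-7 C.
V = 21.48 V
21.48 V × (1 kV / 1000 V) = 0.02148 kV

0.0215 kV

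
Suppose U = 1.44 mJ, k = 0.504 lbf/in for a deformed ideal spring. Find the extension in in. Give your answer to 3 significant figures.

Solving U = ½k·x² for x: x = √(2U/k).
U = 1.44 mJ = 0.001440 J; k = 0.504 lbf/in = 88.26 N/m.
x = 0.005712 m
0.005712 m × (1 in / 0.02540 m) = 0.2249 in

0.225 in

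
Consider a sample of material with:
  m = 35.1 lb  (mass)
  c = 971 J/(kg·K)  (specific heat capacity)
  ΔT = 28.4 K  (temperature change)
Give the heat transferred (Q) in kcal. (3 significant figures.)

Directly: Q = mcΔT.
m = 35.1 lb = 15.92 kg; c = 971 J/(kg·K); ΔT = 28.4 K.
Q = 4.390×10^5 J
4.390×10^5 J × (1 kcal / 4184 J) = 104.9 kcal

105 kcal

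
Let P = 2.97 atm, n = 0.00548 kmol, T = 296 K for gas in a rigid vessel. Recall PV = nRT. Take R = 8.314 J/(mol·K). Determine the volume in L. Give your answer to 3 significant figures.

44.8 L

From the ideal-gas law: V = nRT/P.
P = 2.97 atm = 3.009×10^5 Pa; n = 0.00548 kmol = 5.480 mol; T = 296 K; R = 8.314 J/(mol·K).
V = 0.04481 m³
0.04481 m³ × (1 L / 0.001000 m³) = 44.81 L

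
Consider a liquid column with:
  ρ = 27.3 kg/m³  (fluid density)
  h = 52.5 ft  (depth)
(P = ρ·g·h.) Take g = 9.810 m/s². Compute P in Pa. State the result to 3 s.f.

Directly: P = ρgh.
ρ = 27.3 kg/m³; h = 52.5 ft = 16.00 m; g = 9.810 m/s².
P = 4286 Pa

4290 Pa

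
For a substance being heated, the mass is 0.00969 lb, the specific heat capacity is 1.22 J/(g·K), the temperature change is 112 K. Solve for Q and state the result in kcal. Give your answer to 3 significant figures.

Directly: Q = mcΔT.
m = 0.00969 lb = 0.004395 kg; c = 1.22 J/(g·K) = 1220 J/(kg·K); ΔT = 112 K.
Q = 600.6 J
600.6 J × (1 kcal / 4184 J) = 0.1435 kcal

0.144 kcal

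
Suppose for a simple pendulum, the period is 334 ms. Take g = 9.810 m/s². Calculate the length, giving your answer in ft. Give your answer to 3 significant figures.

Rearranging T = 2π√(L/g) for L: L = g·(T/2π)².
T = 334 ms = 0.3340 s; g = 9.810 m/s².
L = 0.02772 m
0.02772 m × (1 ft / 0.3048 m) = 0.09095 ft

0.0909 ft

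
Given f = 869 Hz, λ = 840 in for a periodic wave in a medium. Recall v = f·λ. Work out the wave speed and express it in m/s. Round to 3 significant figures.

Directly: v = fλ.
f = 869 Hz; λ = 840 in = 21.34 m.
v = 18541 m/s

18500 m/s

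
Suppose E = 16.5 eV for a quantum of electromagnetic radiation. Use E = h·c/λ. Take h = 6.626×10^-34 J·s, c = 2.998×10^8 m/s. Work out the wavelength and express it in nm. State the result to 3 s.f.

75.1 nm

Rearranging E = h·c/λ for λ: λ = hc/E.
E = 16.5 eV = 2.644×10^-18 J; h = 6.626×10^-34 J·s; c = 2.998×10^8 m/s.
λ = 7.514×10^-8 m
7.514×10^-8 m × (1 nm / 1.000×10^-9 m) = 75.14 nm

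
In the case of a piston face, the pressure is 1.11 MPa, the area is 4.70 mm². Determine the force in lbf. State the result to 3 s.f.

1.17 lbf

Solving P = F/A for F: F = P·A.
P = 1.11 MPa = 1.110×10^6 Pa; A = 4.70 mm² = 4.700×10^-6 m².
F = 5.217 N
5.217 N × (1 lbf / 4.448 N) = 1.173 lbf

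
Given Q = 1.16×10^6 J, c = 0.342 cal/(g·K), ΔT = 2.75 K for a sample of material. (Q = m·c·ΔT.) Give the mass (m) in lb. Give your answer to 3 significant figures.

Rearranging: m = Q/(c·ΔT).
Q = 1.16×10^6 J; c = 0.342 cal/(g·K) = 1431 J/(kg·K); ΔT = 2.75 K.
m = 294.8 kg
294.8 kg × (1 lb / 0.4536 kg) = 649.9 lb

650 lb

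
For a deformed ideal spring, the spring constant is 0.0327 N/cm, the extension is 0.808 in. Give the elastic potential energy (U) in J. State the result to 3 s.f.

U is given directly by: U = ½kx².
k = 0.0327 N/cm = 3.270 N/m; x = 0.808 in = 0.02052 m.
U = 6.887×10^-4 J  (the unit combination reduces to kg·m²/s² = J)

6.89×10^-4 J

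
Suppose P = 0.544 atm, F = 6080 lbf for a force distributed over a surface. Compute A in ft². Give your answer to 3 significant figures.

Rearranging: A = F/P.
P = 0.544 atm = 55121 Pa; F = 6080 lbf = 27045 N.
A = 0.4907 m²
0.4907 m² × (1 ft² / 0.09290 m²) = 5.281 ft²

5.28 ft²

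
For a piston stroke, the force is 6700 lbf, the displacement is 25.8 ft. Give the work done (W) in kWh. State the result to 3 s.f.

Directly: W = F·d.
F = 6700 lbf = 29803 N; d = 25.8 ft = 7.864 m.
W = 2.344×10^5 J  (the unit combination reduces to kg·m²/s² = J)
2.344×10^5 J × (1 kWh / 3.600×10^6 J) = 0.06510 kWh

0.0651 kWh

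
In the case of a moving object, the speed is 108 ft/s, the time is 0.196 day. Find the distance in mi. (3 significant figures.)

346 mi

Rearranging v = d/t for d: d = v·t.
v = 108 ft/s = 32.92 m/s; t = 0.196 day = 16934 s.
d = 5.575×10^5 m
5.575×10^5 m × (1 mi / 1609 m) = 346.4 mi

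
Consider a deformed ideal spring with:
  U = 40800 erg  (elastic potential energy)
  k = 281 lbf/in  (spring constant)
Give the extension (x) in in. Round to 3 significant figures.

Rearranging: x = √(2U/k).
U = 40800 erg = 0.004080 J; k = 281 lbf/in = 49211 N/m.
x = 4.072×10^-4 m
4.072×10^-4 m × (1 in / 0.02540 m) = 0.01603 in

0.0160 in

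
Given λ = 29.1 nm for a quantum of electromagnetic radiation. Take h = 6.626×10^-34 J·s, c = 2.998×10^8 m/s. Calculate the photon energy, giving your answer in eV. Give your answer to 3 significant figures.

42.6 eV

Directly: E = hc/λ.
λ = 29.1 nm = 2.910×10^-8 m; h = 6.626×10^-34 J·s; c = 2.998×10^8 m/s.
E = 6.826×10^-18 J  (the unit combination reduces to kg·m²/s² = J)
6.826×10^-18 J × (1 eV / 1.602×10^-19 J) = 42.61 eV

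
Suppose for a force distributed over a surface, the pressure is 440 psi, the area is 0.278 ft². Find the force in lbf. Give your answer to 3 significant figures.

Rearranging: F = P·A.
P = 440 psi = 3.034×10^6 Pa; A = 0.278 ft² = 0.02583 m².
F = 78351 N
78351 N × (1 lbf / 4.448 N) = 17614 lbf

17600 lbf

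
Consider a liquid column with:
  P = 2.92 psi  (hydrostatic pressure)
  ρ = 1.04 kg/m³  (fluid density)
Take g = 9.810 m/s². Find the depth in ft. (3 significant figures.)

Rearranging P = ρ·g·h for h: h = P/(ρ·g).
P = 2.92 psi = 20133 Pa; ρ = 1.04 kg/m³; g = 9.810 m/s².
h = 1973 m
1973 m × (1 ft / 0.3048 m) = 6474 ft

6470 ft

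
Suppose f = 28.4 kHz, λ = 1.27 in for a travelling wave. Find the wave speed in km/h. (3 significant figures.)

3300 km/h

Directly: v = fλ.
f = 28.4 kHz = 28400 Hz; λ = 1.27 in = 0.03226 m.
v = 916.1 m/s
916.1 m/s × (1 km/h / 0.2778 m/s) = 3298 km/h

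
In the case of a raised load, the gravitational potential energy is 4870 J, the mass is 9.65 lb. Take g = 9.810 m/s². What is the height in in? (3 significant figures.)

4470 in

Solving PE = m·g·h for h: h = PE/(m·g).
PE = 4870 J; m = 9.65 lb = 4.377 kg; g = 9.810 m/s².
h = 113.4 m
113.4 m × (1 in / 0.02540 m) = 4465 in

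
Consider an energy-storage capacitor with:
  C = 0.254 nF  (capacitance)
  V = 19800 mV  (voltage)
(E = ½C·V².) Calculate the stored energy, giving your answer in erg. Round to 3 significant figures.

0.498 erg

Directly: E = ½CV².
C = 0.254 nF = 2.540×10^-10 F; V = 19800 mV = 19.80 V.
E = 4.979×10^-8 J
4.979×10^-8 J × (1 erg / 1.000×10^-7 J) = 0.4979 erg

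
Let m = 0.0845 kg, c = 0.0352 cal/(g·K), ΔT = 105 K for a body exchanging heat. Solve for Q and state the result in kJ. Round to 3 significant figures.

Directly: Q = mcΔT.
m = 0.0845 kg; c = 0.0352 cal/(g·K) = 147.3 J/(kg·K); ΔT = 105 K.
Q = 1307 J
1307 J × (1 kJ / 1000 J) = 1.307 kJ

1.31 kJ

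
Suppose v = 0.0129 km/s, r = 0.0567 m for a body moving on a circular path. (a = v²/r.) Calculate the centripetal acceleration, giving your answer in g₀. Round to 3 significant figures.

Directly: a = v²/r.
v = 0.0129 km/s = 12.90 m/s; r = 0.0567 m.
a = 2935 m/s²
2935 m/s² × (1 g₀ / 9.807 m/s²) = 299.3 g₀

299 g₀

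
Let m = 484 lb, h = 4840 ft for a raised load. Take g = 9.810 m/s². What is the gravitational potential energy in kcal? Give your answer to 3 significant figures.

759 kcal

Directly: PE = mgh.
m = 484 lb = 219.5 kg; h = 4840 ft = 1475 m; g = 9.810 m/s².
PE = 3.177×10^6 J
3.177×10^6 J × (1 kcal / 4184 J) = 759.4 kcal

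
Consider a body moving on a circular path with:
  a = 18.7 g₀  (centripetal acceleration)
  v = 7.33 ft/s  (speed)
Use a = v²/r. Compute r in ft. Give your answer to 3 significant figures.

Rearranging a = v²/r for r: r = v²/a.
a = 18.7 g₀ = 183.4 m/s²; v = 7.33 ft/s = 2.234 m/s.
r = 0.02722 m
0.02722 m × (1 ft / 0.3048 m) = 0.08930 ft

0.0893 ft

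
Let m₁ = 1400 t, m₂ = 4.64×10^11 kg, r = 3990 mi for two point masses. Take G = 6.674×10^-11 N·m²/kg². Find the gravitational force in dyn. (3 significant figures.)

Directly: F = Gm₁m₂/r².
m₁ = 1400 t = 1.400×10^6 kg; m₂ = 4.64×10^11 kg; r = 3990 mi = 6.421×10^6 m; G = 6.674×10^-11 N·m²/kg².
F = 1.051×10^-6 N
1.051×10^-6 N × (1 dyn / 1.000×10^-5 N) = 0.1051 dyn

0.105 dyn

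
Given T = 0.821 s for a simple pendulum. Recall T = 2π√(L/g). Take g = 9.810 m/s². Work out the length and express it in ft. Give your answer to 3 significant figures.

0.550 ft

Solving T = 2π√(L/g) for L: L = g·(T/2π)².
T = 0.821 s; g = 9.810 m/s².
L = 0.1675 m
0.1675 m × (1 ft / 0.3048 m) = 0.5495 ft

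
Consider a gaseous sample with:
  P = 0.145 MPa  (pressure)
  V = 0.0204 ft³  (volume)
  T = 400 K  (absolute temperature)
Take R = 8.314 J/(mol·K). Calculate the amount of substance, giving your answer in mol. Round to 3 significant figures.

From the ideal-gas law: n = PV/(RT).
P = 0.145 MPa = 1.450×10^5 Pa; V = 0.0204 ft³ = 5.777×10^-4 m³; T = 400 K; R = 8.314 J/(mol·K).
n = 0.02519 mol

0.0252 mol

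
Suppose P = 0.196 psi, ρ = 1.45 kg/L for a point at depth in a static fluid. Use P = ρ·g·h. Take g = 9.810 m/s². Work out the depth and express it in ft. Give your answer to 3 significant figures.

0.312 ft

Solving P = ρ·g·h for h: h = P/(ρ·g).
P = 0.196 psi = 1351 Pa; ρ = 1.45 kg/L = 1450 kg/m³; g = 9.810 m/s².
h = 0.09500 m
0.09500 m × (1 ft / 0.3048 m) = 0.3117 ft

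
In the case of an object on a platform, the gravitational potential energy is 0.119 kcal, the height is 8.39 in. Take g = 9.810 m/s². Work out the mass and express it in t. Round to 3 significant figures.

Solving PE = m·g·h for m: m = PE/(g·h).
PE = 0.119 kcal = 497.9 J; h = 8.39 in = 0.2131 m; g = 9.810 m/s².
m = 238.2 kg
238.2 kg × (1 t / 1000 kg) = 0.2382 t

0.238 t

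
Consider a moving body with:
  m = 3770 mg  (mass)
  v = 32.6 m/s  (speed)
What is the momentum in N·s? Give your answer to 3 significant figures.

p is given directly by: p = mv.
m = 3770 mg = 0.003770 kg; v = 32.6 m/s.
p = 0.1229 kg·m/s  (the unit combination reduces to kg·m/s = kg·m/s)
Since 1 N·s = 1 kg·m/s, 0.1229 N·s.

0.123 N·s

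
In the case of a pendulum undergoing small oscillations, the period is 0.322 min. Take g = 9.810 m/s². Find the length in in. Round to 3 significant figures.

3650 in

Solving T = 2π√(L/g) for L: L = g·(T/2π)².
T = 0.322 min = 19.32 s; g = 9.810 m/s².
L = 92.75 m
92.75 m × (1 in / 0.02540 m) = 3652 in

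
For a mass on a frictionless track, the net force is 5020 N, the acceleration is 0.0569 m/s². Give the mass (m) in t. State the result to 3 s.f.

Rearranging F = m·a for m: m = F/a.
F = 5020 N; a = 0.0569 m/s².
m = 88225 kg
88225 kg × (1 t / 1000 kg) = 88.22 t

88.2 t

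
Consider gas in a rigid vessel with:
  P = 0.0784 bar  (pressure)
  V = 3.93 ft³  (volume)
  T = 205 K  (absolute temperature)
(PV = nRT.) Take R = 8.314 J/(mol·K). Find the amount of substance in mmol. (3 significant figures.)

From the ideal-gas law: n = PV/(RT).
P = 0.0784 bar = 7840 Pa; V = 3.93 ft³ = 0.1113 m³; T = 205 K; R = 8.314 J/(mol·K).
n = 0.5119 mol
0.5119 mol × (1 mmol / 0.001000 mol) = 511.9 mmol

512 mmol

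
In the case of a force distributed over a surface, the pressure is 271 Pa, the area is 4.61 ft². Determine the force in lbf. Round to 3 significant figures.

Rearranging P = F/A for F: F = P·A.
P = 271 Pa; A = 4.61 ft² = 0.4283 m².
F = 116.1 N  (the unit combination reduces to kg·m/s² = N)
116.1 N × (1 lbf / 4.448 N) = 26.09 lbf

26.1 lbf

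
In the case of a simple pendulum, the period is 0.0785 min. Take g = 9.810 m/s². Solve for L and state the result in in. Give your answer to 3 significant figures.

Solving T = 2π√(L/g) for L: L = g·(T/2π)².
T = 0.0785 min = 4.710 s; g = 9.810 m/s².
L = 5.513 m
5.513 m × (1 in / 0.02540 m) = 217.0 in

217 in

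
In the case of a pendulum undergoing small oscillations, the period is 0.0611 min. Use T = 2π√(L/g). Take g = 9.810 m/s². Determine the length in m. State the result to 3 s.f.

Solving T = 2π√(L/g) for L: L = g·(T/2π)².
T = 0.0611 min = 3.666 s; g = 9.810 m/s².
L = 3.340 m

3.34 m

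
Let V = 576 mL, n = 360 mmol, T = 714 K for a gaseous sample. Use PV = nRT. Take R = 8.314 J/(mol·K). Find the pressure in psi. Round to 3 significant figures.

538 psi

From the ideal-gas law: P = nRT/V.
V = 576 mL = 5.760×10^-4 m³; n = 360 mmol = 0.3600 mol; T = 714 K; R = 8.314 J/(mol·K).
P = 3.710×10^6 Pa
3.710×10^6 Pa × (1 psi / 6895 Pa) = 538.1 psi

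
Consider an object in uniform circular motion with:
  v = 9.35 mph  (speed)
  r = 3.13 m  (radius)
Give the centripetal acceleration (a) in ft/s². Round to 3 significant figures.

a is given directly by: a = v²/r.
v = 9.35 mph = 4.180 m/s; r = 3.13 m.
a = 5.582 m/s²
5.582 m/s² × (1 ft/s² / 0.3048 m/s²) = 18.31 ft/s²

18.3 ft/s²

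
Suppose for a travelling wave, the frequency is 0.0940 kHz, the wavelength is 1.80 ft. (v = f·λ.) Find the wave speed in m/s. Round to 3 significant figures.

Directly: v = fλ.
f = 0.0940 kHz = 94.00 Hz; λ = 1.80 ft = 0.5486 m.
v = 51.57 m/s

51.6 m/s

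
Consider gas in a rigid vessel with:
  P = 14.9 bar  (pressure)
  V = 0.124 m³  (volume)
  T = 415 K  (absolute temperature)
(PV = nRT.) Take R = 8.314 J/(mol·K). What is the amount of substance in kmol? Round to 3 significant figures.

0.0535 kmol

Solving PV = nRT for n: n = PV/(RT).
P = 14.9 bar = 1.490×10^6 Pa; V = 0.124 m³; T = 415 K; R = 8.314 J/(mol·K).
n = 53.55 mol
53.55 mol × (1 kmol / 1000 mol) = 0.05355 kmol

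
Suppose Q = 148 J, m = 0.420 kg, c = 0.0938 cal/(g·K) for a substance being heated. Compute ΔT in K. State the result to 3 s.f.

0.898 K

Solving Q = m·c·ΔT for ΔT: ΔT = Q/(m·c).
Q = 148 J; m = 0.420 kg; c = 0.0938 cal/(g·K) = 392.5 J/(kg·K).
ΔT = 0.8979 K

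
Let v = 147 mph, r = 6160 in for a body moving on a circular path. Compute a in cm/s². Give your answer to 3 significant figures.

a is given directly by: a = v²/r.
v = 147 mph = 65.71 m/s; r = 6160 in = 156.5 m.
a = 27.60 m/s²
27.60 m/s² × (1 cm/s² / 0.01000 m/s²) = 2760 cm/s²

2760 cm/s²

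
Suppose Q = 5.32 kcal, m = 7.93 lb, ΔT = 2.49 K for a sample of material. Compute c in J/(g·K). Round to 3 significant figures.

2.49 J/(g·K)

Rearranging: c = Q/(m·ΔT).
Q = 5.32 kcal = 22259 J; m = 7.93 lb = 3.597 kg; ΔT = 2.49 K.
c = 2485 J/(kg·K)
2485 J/(kg·K) × (1 J/(g·K) / 1000 J/(kg·K)) = 2.485 J/(g·K)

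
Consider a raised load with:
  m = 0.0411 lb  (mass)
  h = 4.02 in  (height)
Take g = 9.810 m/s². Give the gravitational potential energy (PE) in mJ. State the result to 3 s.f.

Directly: PE = mgh.
m = 0.0411 lb = 0.01864 kg; h = 4.02 in = 0.1021 m; g = 9.810 m/s².
PE = 0.01867 J
0.01867 J × (1 mJ / 0.001000 J) = 18.67 mJ

18.7 mJ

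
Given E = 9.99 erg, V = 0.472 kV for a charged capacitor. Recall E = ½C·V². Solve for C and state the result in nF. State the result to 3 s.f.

Rearranging E = ½C·V² for C: C = 2E/V².
E = 9.99 erg = 9.990×10^-7 J; V = 0.472 kV = 472.0 V.
C = 8.968×10^-12 F
8.968×10^-12 F × (1 nF / 1.000×10^-9 F) = 0.008968 nF

0.00897 nF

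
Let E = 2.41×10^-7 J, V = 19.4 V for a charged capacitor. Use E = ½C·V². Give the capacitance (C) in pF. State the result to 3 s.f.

1280 pF

Rearranging: C = 2E/V².
E = 2.41×10^-7 J; V = 19.4 V.
C = 1.281×10^-9 F
1.281×10^-9 F × (1 pF / 1.000×10^-12 F) = 1281 pF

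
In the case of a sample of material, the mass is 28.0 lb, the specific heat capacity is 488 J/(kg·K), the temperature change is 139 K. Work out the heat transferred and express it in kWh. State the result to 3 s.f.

0.239 kWh

Directly: Q = mcΔT.
m = 28.0 lb = 12.70 kg; c = 488 J/(kg·K); ΔT = 139 K.
Q = 8.615×10^5 J  (the unit combination reduces to kg·m²/s² = J)
8.615×10^5 J × (1 kWh / 3.600×10^6 J) = 0.2393 kWh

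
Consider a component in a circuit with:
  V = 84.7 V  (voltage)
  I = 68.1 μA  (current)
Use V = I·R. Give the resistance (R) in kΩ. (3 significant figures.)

1240 kΩ

From Ohm's law: R = V/I.
V = 84.7 V; I = 68.1 μA = 6.810×10^-5 A.
R = 1.244×10^6 Ω
1.244×10^6 Ω × (1 kΩ / 1000 Ω) = 1244 kΩ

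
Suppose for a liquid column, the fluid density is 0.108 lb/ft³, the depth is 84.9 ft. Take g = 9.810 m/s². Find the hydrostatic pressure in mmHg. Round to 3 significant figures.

P is given directly by: P = ρgh.
ρ = 0.108 lb/ft³ = 1.730 kg/m³; h = 84.9 ft = 25.88 m; g = 9.810 m/s².
P = 439.2 Pa  (the unit combination reduces to kg/(m·s²) = Pa)
439.2 Pa × (1 mmHg / 133.3 Pa) = 3.294 mmHg

3.29 mmHg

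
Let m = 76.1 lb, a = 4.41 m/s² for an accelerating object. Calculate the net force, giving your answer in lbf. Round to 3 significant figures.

34.2 lbf

Directly: F = m·a.
m = 76.1 lb = 34.52 kg; a = 4.41 m/s².
F = 152.2 N  (the unit combination reduces to kg·m/s² = N)
152.2 N × (1 lbf / 4.448 N) = 34.22 lbf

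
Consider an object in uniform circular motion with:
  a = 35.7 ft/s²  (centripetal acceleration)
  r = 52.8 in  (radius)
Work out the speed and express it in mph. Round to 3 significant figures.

Rearranging: v = √(a·r).
a = 35.7 ft/s² = 10.88 m/s²; r = 52.8 in = 1.341 m.
v = 3.820 m/s
3.820 m/s × (1 mph / 0.4470 m/s) = 8.545 mph

8.55 mph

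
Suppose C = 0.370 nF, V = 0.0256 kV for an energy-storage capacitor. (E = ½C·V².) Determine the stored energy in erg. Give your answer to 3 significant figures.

1.21 erg

Directly: E = ½CV².
C = 0.370 nF = 3.700×10^-10 F; V = 0.0256 kV = 25.60 V.
E = 1.212×10^-7 J
1.212×10^-7 J × (1 erg / 1.000×10^-7 J) = 1.212 erg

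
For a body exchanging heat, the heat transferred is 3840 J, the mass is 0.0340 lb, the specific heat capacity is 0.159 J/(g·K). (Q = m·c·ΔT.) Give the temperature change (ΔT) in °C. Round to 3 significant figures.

Solving Q = m·c·ΔT for ΔT: ΔT = Q/(m·c).
Q = 3840 J; m = 0.0340 lb = 0.01542 kg; c = 0.159 J/(g·K) = 159.0 J/(kg·K).
ΔT = 1566 K
Since 1 °C = 1 K, 1566 °C.

1570 °C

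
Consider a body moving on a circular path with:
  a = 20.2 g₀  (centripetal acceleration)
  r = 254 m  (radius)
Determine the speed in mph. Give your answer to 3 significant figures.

502 mph

Solving a = v²/r for v: v = √(a·r).
a = 20.2 g₀ = 198.1 m/s²; r = 254 m.
v = 224.3 m/s
224.3 m/s × (1 mph / 0.4470 m/s) = 501.8 mph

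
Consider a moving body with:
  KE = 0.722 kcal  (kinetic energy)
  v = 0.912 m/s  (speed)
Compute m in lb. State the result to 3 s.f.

16000 lb

Rearranging: m = 2·KE/v².
KE = 0.722 kcal = 3021 J; v = 0.912 m/s.
m = 7264 kg
7264 kg × (1 lb / 0.4536 kg) = 16014 lb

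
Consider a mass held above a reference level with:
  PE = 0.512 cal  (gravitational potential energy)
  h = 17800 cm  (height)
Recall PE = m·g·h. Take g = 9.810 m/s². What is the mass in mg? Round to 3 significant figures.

Rearranging PE = m·g·h for m: m = PE/(g·h).
PE = 0.512 cal = 2.142 J; h = 17800 cm = 178.0 m; g = 9.810 m/s².
m = 0.001227 kg
0.001227 kg × (1 mg / 1.000×10^-6 kg) = 1227 mg

1230 mg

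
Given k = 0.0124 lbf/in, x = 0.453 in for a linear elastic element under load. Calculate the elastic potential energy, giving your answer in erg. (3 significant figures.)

1440 erg

U is given directly by: U = ½kx².
k = 0.0124 lbf/in = 2.172 N/m; x = 0.453 in = 0.01151 m.
U = 1.438×10^-4 J
1.438×10^-4 J × (1 erg / 1.000×10^-7 J) = 1438 erg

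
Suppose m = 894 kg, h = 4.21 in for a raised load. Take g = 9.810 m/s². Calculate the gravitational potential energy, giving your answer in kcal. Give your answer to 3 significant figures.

0.224 kcal

Directly: PE = mgh.
m = 894 kg; h = 4.21 in = 0.1069 m; g = 9.810 m/s².
PE = 937.8 J
937.8 J × (1 kcal / 4184 J) = 0.2241 kcal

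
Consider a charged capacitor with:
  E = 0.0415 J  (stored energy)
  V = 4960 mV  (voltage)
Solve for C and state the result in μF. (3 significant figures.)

Solving E = ½C·V² for C: C = 2E/V².
E = 0.0415 J; V = 4960 mV = 4.960 V.
C = 0.003374 F
0.003374 F × (1 μF / 1.000×10^-6 F) = 3374 μF

3370 μF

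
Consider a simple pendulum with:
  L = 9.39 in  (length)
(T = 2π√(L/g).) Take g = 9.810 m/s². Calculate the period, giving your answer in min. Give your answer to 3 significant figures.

Directly: T = 2π√(L/g).
L = 9.39 in = 0.2385 m; g = 9.810 m/s².
T = 0.9797 s
0.9797 s × (1 min / 60.00 s) = 0.01633 min

0.0163 min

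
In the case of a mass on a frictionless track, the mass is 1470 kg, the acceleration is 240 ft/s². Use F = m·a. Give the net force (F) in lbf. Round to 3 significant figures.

24200 lbf

F is given directly by: F = m·a.
m = 1470 kg; a = 240 ft/s² = 73.15 m/s².
F = 1.075×10^5 N  (the unit combination reduces to kg·m/s² = N)
1.075×10^5 N × (1 lbf / 4.448 N) = 24174 lbf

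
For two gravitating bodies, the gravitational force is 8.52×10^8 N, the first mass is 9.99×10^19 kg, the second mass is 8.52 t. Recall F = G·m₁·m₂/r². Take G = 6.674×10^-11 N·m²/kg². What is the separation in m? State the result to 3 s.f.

258 m

From Newton's law of gravitation: r = √(G·m₁m₂/F).
F = 8.52×10^8 N; m₁ = 9.99×10^19 kg; m₂ = 8.52 t = 8520 kg; G = 6.674×10^-11 N·m²/kg².
r = 258.2 m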